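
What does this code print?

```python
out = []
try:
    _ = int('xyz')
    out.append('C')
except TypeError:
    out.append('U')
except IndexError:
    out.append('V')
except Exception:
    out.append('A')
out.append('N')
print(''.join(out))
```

Execution trace: 'A' (except Exception) → 'N' (after the try/except). Output: AN

Answer: AN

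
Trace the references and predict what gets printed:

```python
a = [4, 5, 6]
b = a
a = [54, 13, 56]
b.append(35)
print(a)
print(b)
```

Key concept: rebinding vs mutation: a is rebound to a new list, b still points at the original.
Step by step:
`a = [4, 5, 6]` → a = [4, 5, 6]
`b = a` → b = [4, 5, 6] (same object as a)
`a = [54, 13, 56]` → a = [54, 13, 56]
`b.append(35)` → b = [4, 5, 6, 35]
`print(a)` → prints [54, 13, 56]
`print(b)` → prints [4, 5, 6, 35]

Answer:
[54, 13, 56]
[4, 5, 6, 35]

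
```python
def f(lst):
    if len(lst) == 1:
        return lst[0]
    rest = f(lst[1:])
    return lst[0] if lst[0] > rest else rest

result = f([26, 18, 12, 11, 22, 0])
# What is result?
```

Recursive max over [26, 18, 12, 11, 22, 0] = 26

Answer: 26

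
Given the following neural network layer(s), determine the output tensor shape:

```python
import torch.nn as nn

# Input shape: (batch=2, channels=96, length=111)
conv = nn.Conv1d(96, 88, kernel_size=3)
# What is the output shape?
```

Input: (2, 96, 111) -> Output: (2, 88, 109)

Answer: (2, 88, 109)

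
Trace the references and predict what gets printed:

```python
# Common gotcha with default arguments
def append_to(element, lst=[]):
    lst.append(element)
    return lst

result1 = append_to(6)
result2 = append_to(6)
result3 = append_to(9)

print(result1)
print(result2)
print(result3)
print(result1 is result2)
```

Key concept: mutable default argument gotcha.
Step by step:
`result1 = append_to(6)` → result1 = [6]
`result2 = append_to(6)` → result1 = [6, 6] (same object as result2); result2 = [6, 6] (same object as result1)
`result3 = append_to(9)` → result1 = [6, 6, 9] (same object as result2, result3); result2 = [6, 6, 9] (same object as result1, result3); result3 = [6, 6, 9] (same object as result1, result2)
`print(result1)` → prints [6, 6, 9]
`print(result2)` → prints [6, 6, 9]
`print(result3)` → prints [6, 6, 9]
`print(result1 is result2)` → prints True

Answer:
[6, 6, 9]
[6, 6, 9]
[6, 6, 9]
True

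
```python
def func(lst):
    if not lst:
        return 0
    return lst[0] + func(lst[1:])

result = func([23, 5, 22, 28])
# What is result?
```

23 + 5 + 22 + 28 + 0 = 78

Answer: 78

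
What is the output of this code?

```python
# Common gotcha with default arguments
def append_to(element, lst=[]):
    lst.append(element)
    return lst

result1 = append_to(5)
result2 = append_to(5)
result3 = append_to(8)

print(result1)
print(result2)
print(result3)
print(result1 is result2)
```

Key concept: mutable default argument gotcha.
Step by step:
`result1 = append_to(5)` → result1 = [5]
`result2 = append_to(5)` → result1 = [5, 5] (same object as result2); result2 = [5, 5] (same object as result1)
`result3 = append_to(8)` → result1 = [5, 5, 8] (same object as result2, result3); result2 = [5, 5, 8] (same object as result1, result3); result3 = [5, 5, 8] (same object as result1, result2)
`print(result1)` → prints [5, 5, 8]
`print(result2)` → prints [5, 5, 8]
`print(result3)` → prints [5, 5, 8]
`print(result1 is result2)` → prints True

Answer:
[5, 5, 8]
[5, 5, 8]
[5, 5, 8]
True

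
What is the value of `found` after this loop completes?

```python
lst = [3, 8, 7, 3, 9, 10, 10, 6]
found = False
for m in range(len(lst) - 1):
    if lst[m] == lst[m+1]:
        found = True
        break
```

Check consecutive duplicates in [3, 8, 7, 3, 9, 10, 10, 6]
`found` takes the values: False → True

Answer: True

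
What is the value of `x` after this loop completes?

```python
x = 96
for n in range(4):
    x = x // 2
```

Halve 4 times: 96 // 2^4 = 6
`x` takes the values: 96 → 48 → 24 → 12 → 6

Answer: 6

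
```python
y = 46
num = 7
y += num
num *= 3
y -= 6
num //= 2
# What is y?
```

Trace:
`y = 46` → y = 46
`num = 7` → num = 7
`y += num` → y = 53
`num *= 3` → num = 21
`y -= 6` → y = 47
`num //= 2` → num = 10
So y = 47

Answer: 47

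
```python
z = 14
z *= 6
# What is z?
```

Trace:
`z = 14` → z = 14
`z *= 6` → z = 84
So z = 84

Answer: 84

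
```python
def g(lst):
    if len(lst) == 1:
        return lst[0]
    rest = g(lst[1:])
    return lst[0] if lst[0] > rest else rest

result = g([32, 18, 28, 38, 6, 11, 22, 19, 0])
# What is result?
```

Recursive max over [32, 18, 28, 38, 6, 11, 22, 19, 0] = 38

Answer: 38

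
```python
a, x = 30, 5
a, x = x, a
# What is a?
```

Trace:
`a, x = 30, 5` → a = 30; x = 5
`a, x = x, a` → a = 5; x = 30
So a = 5

Answer: 5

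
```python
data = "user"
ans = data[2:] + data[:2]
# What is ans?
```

Trace:
`data = "user"` → data = 'user'
`ans = data[2:] + data[:2]` → ans = 'erus'
So ans = 'erus'

Answer: 'erus'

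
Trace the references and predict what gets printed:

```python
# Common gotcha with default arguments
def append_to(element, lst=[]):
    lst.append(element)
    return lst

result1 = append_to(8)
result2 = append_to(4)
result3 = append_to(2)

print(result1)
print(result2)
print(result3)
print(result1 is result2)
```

Key concept: mutable default argument gotcha.
Step by step:
`result1 = append_to(8)` → result1 = [8]
`result2 = append_to(4)` → result1 = [8, 4] (same object as result2); result2 = [8, 4] (same object as result1)
`result3 = append_to(2)` → result1 = [8, 4, 2] (same object as result2, result3); result2 = [8, 4, 2] (same object as result1, result3); result3 = [8, 4, 2] (same object as result1, result2)
`print(result1)` → prints [8, 4, 2]
`print(result2)` → prints [8, 4, 2]
`print(result3)` → prints [8, 4, 2]
`print(result1 is result2)` → prints True

Answer:
[8, 4, 2]
[8, 4, 2]
[8, 4, 2]
True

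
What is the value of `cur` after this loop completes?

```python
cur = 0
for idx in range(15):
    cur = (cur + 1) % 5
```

Increment mod 5, 15 times = 0
`cur` takes the values: 0 → 1 → 2 → 3 → 4 → 0 → 1 → 2 → 3 → 4 → 0 → 1 → 2 → 3 → 4 → 0

Answer: 0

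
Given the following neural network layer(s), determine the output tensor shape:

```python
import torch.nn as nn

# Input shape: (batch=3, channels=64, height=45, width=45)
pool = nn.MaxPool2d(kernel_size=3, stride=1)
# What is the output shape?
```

Input: (3, 64, 45, 45) -> Output: (3, 64, 43, 43)

Answer: (3, 64, 43, 43)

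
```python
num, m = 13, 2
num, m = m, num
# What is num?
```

Trace:
`num, m = 13, 2` → num = 13; m = 2
`num, m = m, num` → num = 2; m = 13
So num = 2

Answer: 2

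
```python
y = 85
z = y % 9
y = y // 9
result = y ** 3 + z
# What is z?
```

Trace:
`y = 85` → y = 85
`z = y % 9` → z = 4
`y = y // 9` → y = 9
`result = y ** 3 + z` → result = 733
So z = 4

Answer: 4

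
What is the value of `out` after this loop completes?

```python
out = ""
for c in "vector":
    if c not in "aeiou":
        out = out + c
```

Remove vowels from 'vector'
`out` takes the values: "" → "v" → "vc" → "vct" → "vctr"

Answer: "vctr"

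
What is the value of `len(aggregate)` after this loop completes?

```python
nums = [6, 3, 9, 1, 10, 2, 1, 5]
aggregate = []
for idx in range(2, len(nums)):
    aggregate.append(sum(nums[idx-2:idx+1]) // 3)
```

Number of 3-element averages
`aggregate` takes the values: [] → [6] → [6, 4] → [6, 4, 6] → [6, 4, 6, 4] → [6, 4, 6, 4, 4] → [6, 4, 6, 4, 4, 2]
So `len(aggregate)` = 6

Answer: 6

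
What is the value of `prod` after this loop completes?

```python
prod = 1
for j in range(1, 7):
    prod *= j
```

6! = 720
`prod` takes the values: 1 → 2 → 6 → 24 → 120 → 720

Answer: 720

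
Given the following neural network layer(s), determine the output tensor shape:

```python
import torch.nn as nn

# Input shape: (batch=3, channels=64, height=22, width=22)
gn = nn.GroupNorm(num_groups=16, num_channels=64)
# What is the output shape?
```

Input: (3, 64, 22, 22) -> Output: (3, 64, 22, 22)

Answer: (3, 64, 22, 22)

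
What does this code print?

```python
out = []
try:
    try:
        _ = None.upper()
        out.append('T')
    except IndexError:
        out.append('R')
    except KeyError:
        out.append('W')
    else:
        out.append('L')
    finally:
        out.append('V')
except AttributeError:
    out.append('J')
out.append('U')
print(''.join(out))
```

Execution trace: 'V' (inner finally) → 'J' (outer except AttributeError) → 'U' (after the try/except). Output: VJU

Answer: VJU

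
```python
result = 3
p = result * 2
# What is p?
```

Trace:
`result = 3` → result = 3
`p = result * 2` → p = 6
So p = 6

Answer: 6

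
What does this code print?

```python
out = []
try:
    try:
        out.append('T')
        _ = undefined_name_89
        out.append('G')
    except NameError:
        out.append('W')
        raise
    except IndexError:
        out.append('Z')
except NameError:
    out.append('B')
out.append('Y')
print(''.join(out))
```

Execution trace: 'T' (try body) → 'W' (except NameError) → 'B' (outer except NameError) → 'Y' (after the try/except). Output: TWBY

Answer: TWBY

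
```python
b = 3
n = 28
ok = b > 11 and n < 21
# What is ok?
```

Trace:
`b = 3` → b = 3
`n = 28` → n = 28
`ok = b > 11 and n < 21` → ok = False
So ok = False

Answer: False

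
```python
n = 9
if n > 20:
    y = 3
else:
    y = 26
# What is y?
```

Trace:
`n = 9` → n = 9
`if n > 20: ...` → n > 20 is False, take else branch → y = 26
So y = 26

Answer: 26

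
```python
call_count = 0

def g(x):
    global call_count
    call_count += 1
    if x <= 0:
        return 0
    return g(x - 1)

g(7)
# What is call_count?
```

Linear recursion stepping by 1: 8 calls from x=7 down to ≤0.

Answer: 8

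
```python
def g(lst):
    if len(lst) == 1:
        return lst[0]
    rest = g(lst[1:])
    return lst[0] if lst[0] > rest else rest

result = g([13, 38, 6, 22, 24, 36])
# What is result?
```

Recursive max over [13, 38, 6, 22, 24, 36] = 38

Answer: 38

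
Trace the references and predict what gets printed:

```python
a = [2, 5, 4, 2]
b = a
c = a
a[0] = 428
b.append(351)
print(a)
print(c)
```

Key concept: multiple aliases.
Step by step:
`a = [2, 5, 4, 2]` → a = [2, 5, 4, 2]
`b = a` → b = [2, 5, 4, 2] (same object as a)
`c = a` → c = [2, 5, 4, 2] (same object as a, b)
`a[0] = 428` → a = [428, 5, 4, 2] (same object as b, c); b = [428, 5, 4, 2] (same object as a, c); c = [428, 5, 4, 2] (same object as a, b)
`b.append(351)` → a = [428, 5, 4, 2, 351] (same object as b, c); b = [428, 5, 4, 2, 351] (same object as a, c); c = [428, 5, 4, 2, 351] (same object as a, b)
`print(a)` → prints [428, 5, 4, 2, 351]
`print(c)` → prints [428, 5, 4, 2, 351]

Answer:
[428, 5, 4, 2, 351]
[428, 5, 4, 2, 351]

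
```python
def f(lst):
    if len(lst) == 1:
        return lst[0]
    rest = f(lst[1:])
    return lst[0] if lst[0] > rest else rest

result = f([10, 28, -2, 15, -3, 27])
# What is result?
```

Recursive max over [10, 28, -2, 15, -3, 27] = 28

Answer: 28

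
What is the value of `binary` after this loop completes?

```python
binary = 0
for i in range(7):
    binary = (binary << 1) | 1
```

Build 7 consecutive 1-bits: 0b1111111
`binary` takes the values: 0 → 1 → 3 → 7 → 15 → 31 → 63 → 127

Answer: 127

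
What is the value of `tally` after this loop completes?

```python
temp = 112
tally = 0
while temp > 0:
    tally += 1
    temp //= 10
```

Count digits by repeated division by 10
`tally` takes the values: 0 → 1 → 2 → 3

Answer: 3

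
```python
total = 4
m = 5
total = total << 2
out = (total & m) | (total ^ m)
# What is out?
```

Trace:
`total = 4` → total = 4
`m = 5` → m = 5
`total = total << 2` → total = 16
`out = (total & m) | (total ^ m)` → out = 21
So out = 21

Answer: 21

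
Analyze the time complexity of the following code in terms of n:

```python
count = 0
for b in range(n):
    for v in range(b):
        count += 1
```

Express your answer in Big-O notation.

Each loop level contributes: n × n. Multiplying the contributions gives O(n^2).

Answer: O(n^2)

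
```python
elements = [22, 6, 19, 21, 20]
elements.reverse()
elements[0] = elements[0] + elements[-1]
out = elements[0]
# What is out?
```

Trace:
`elements = [22, 6, 19, 21, 20]` → elements = [22, 6, 19, 21, 20]
`elements.reverse()` → elements = [20, 21, 19, 6, 22]
`elements[0] = elements[0] + elements[-1]` → elements = [42, 21, 19, 6, 22]
`out = elements[0]` → out = 42
So out = 42

Answer: 42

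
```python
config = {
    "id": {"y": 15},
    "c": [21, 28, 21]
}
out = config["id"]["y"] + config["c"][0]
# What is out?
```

Trace:
`config = { ...` → config = {'id': {'y': 15}, 'c': [21, 28, 21]}
`out = config["id"]["y"] + config["c"][0]` → out = 36
So out = 36

Answer: 36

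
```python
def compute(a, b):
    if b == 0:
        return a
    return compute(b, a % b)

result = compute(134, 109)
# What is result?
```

compute(134, 109) -> compute(109, 25) -> compute(25, 9) -> compute(9, 7) -> compute(7, 2) -> compute(2, 1) -> compute(1, 0) -> 1

Answer: 1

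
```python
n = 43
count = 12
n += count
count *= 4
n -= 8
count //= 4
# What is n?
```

Trace:
`n = 43` → n = 43
`count = 12` → count = 12
`n += count` → n = 55
`count *= 4` → count = 48
`n -= 8` → n = 47
`count //= 4` → count = 12
So n = 47

Answer: 47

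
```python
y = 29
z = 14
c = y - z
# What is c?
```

Trace:
`y = 29` → y = 29
`z = 14` → z = 14
`c = y - z` → c = 15
So c = 15

Answer: 15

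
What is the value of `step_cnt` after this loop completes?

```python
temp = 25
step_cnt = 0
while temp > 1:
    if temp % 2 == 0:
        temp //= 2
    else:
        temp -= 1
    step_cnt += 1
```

Steps to reduce 25 to 1
`step_cnt` takes the values: 0 → 1 → 2 → 3 → 4 → 5 → 6

Answer: 6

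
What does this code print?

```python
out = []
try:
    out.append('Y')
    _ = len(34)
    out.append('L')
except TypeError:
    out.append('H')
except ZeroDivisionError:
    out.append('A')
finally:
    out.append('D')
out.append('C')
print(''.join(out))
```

Execution trace: 'Y' (try body) → 'H' (except TypeError) → 'D' (finally) → 'C' (after the try/except). Output: YHDC

Answer: YHDC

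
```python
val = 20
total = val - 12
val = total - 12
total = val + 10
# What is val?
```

Trace:
`val = 20` → val = 20
`total = val - 12` → total = 8
`val = total - 12` → val = -4
`total = val + 10` → total = 6
So val = -4

Answer: -4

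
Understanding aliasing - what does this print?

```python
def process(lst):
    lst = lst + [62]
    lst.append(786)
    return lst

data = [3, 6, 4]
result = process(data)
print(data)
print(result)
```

Key concept: rebinding parameter vs mutation.
Step by step:
`data = [3, 6, 4]` → data = [3, 6, 4]
`result = process(data)` → result = [3, 6, 4, 62, 786]
`print(data)` → prints [3, 6, 4]
`print(result)` → prints [3, 6, 4, 62, 786]

Answer:
[3, 6, 4]
[3, 6, 4, 62, 786]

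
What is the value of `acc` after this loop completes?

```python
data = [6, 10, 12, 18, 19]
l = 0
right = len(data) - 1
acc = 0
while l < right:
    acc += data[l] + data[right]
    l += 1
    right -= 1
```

Sum of pairs from ends
`acc` takes the values: 0 → 25 → 53

Answer: 53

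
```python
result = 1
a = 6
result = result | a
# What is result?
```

Trace:
`result = 1` → result = 1
`a = 6` → a = 6
`result = result | a` → result = 7
So result = 7

Answer: 7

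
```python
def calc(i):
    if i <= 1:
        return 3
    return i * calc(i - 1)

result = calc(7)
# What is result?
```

calc(7) = 7 * 6 * 5 * 4 * 3 * 2 * 3 = 15120

Answer: 15120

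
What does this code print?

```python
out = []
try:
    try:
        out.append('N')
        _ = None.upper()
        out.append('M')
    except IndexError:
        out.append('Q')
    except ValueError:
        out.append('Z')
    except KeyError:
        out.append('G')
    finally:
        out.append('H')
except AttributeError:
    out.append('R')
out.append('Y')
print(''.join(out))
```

Execution trace: 'N' (inner try body) → 'H' (inner finally) → 'R' (outer except AttributeError) → 'Y' (after the try/except). Output: NHRY

Answer: NHRY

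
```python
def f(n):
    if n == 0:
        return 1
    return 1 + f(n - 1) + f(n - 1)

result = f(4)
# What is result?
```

f(n) = 1 + 2·f(n-1), f(0)=1. Closed form: (1+1)·2^4 - 1 = 31.

Answer: 31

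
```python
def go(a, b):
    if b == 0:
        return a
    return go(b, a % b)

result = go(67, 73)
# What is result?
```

go(67, 73) -> go(73, 67) -> go(67, 6) -> go(6, 1) -> go(1, 0) -> 1

Answer: 1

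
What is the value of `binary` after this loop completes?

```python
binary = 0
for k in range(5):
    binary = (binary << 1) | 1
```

Build 5 consecutive 1-bits: 0b11111
`binary` takes the values: 0 → 1 → 3 → 7 → 15 → 31

Answer: 31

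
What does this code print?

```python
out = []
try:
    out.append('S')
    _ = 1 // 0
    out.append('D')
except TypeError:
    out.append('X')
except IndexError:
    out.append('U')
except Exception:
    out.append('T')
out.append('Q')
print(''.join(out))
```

Execution trace: 'S' (try body) → 'T' (except Exception) → 'Q' (after the try/except). Output: STQ

Answer: STQ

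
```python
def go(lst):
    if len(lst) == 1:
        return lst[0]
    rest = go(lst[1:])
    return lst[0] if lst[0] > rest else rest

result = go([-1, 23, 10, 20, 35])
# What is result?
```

Recursive max over [-1, 23, 10, 20, 35] = 35

Answer: 35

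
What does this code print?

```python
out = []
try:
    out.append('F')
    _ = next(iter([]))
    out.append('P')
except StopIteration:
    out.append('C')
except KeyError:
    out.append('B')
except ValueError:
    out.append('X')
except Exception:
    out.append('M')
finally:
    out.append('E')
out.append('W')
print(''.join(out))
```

Execution trace: 'F' (try body) → 'C' (except StopIteration) → 'E' (finally) → 'W' (after the try/except). Output: FCEW

Answer: FCEW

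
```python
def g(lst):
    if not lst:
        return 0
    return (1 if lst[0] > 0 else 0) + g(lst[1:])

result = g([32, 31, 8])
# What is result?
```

Count of positive elements in [32, 31, 8] = 3

Answer: 3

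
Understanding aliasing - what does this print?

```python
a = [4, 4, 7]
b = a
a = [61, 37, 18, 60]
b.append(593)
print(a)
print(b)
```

Key concept: rebinding vs mutation: a is rebound to a new list, b still points at the original.
Step by step:
`a = [4, 4, 7]` → a = [4, 4, 7]
`b = a` → b = [4, 4, 7] (same object as a)
`a = [61, 37, 18, 60]` → a = [61, 37, 18, 60]
`b.append(593)` → b = [4, 4, 7, 593]
`print(a)` → prints [61, 37, 18, 60]
`print(b)` → prints [4, 4, 7, 593]

Answer:
[61, 37, 18, 60]
[4, 4, 7, 593]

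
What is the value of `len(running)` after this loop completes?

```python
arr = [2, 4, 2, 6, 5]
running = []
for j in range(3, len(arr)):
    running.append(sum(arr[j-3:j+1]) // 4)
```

Number of 4-element averages
`running` takes the values: [] → [3] → [3, 4]
So `len(running)` = 2

Answer: 2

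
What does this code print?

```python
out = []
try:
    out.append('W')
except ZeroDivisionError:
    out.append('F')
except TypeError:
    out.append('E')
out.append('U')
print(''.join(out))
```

Execution trace: 'W' (try body, no exception) → 'U' (after the try/except). Output: WU

Answer: WU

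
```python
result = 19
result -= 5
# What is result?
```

Trace:
`result = 19` → result = 19
`result -= 5` → result = 14
So result = 14

Answer: 14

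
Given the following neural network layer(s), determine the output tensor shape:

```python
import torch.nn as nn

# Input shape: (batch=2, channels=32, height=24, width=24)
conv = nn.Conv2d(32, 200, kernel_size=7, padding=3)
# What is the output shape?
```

Input: (2, 32, 24, 24) -> Output: (2, 200, 24, 24)

Answer: (2, 200, 24, 24)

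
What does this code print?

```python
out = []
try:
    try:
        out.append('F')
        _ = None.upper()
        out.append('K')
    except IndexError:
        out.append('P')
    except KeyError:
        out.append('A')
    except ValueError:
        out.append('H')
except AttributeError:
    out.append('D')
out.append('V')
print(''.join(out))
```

Execution trace: 'F' (try body) → 'D' (outer except AttributeError) → 'V' (after the try/except). Output: FDV

Answer: FDV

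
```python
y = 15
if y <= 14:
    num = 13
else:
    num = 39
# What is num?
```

Trace:
`y = 15` → y = 15
`if y <= 14: ...` → y <= 14 is False, take else branch → num = 39
So num = 39

Answer: 39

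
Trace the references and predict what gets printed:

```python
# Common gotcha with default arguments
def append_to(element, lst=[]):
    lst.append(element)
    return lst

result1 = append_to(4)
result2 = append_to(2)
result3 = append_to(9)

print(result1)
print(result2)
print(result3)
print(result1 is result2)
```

Key concept: mutable default argument gotcha.
Step by step:
`result1 = append_to(4)` → result1 = [4]
`result2 = append_to(2)` → result1 = [4, 2] (same object as result2); result2 = [4, 2] (same object as result1)
`result3 = append_to(9)` → result1 = [4, 2, 9] (same object as result2, result3); result2 = [4, 2, 9] (same object as result1, result3); result3 = [4, 2, 9] (same object as result1, result2)
`print(result1)` → prints [4, 2, 9]
`print(result2)` → prints [4, 2, 9]
`print(result3)` → prints [4, 2, 9]
`print(result1 is result2)` → prints True

Answer:
[4, 2, 9]
[4, 2, 9]
[4, 2, 9]
True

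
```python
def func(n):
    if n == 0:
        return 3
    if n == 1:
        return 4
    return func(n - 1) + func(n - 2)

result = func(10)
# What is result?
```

Build up from base cases: func(0)=3, func(1)=4, func(2)=7, func(3)=11, func(4)=18, func(5)=29, func(6)=47, ..., func(10)=322

Answer: 322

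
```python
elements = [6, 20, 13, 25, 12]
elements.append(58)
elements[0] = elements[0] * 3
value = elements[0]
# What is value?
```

Trace:
`elements = [6, 20, 13, 25, 12]` → elements = [6, 20, 13, 25, 12]
`elements.append(58)` → elements = [6, 20, 13, 25, 12, 58]
`elements[0] = elements[0] * 3` → elements = [18, 20, 13, 25, 12, 58]
`value = elements[0]` → value = 18
So value = 18

Answer: 18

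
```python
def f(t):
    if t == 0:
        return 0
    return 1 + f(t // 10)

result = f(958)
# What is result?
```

Count of digits of 958: 3

Answer: 3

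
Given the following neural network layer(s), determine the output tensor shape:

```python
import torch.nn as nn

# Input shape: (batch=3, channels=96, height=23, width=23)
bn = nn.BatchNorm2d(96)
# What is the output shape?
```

Input: (3, 96, 23, 23) -> Output: (3, 96, 23, 23)

Answer: (3, 96, 23, 23)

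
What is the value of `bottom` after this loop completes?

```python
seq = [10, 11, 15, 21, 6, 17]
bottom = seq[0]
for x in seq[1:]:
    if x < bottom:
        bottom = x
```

Minimum of [10, 11, 15, 21, 6, 17]
`bottom` takes the values: 10 → 6

Answer: 6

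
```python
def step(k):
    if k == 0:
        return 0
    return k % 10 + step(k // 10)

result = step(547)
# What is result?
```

Sum of digits of 547: 7 + 4 + 5 = 16

Answer: 16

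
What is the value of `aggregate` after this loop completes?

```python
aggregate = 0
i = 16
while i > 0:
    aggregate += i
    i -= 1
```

Sum 16 down to 1
`aggregate` takes the values: 0 → 16 → 31 → 45 → 58 → 70 → 81 → 91 → 100 → 108 → 115 → 121 → 126 → 130 → 133 → 135 → 136

Answer: 136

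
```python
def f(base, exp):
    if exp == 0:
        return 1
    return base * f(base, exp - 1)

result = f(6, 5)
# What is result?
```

f(6, 5) = 6 * 6 * 6 * 6 * 6 = 7776

Answer: 7776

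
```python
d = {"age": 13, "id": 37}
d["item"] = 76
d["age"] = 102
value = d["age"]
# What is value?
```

Trace:
`d = {"age": 13, "id": 37}` → d = {'age': 13, 'id': 37}
`d["item"] = 76` → d = {'age': 13, 'id': 37, 'item': 76}
`d["age"] = 102` → d = {'age': 102, 'id': 37, 'item': 76}
`value = d["age"]` → value = 102
So value = 102

Answer: 102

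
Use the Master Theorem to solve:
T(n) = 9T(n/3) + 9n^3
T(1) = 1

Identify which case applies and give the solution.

a=9, b=3, f(n)=9n^3. log_3(9) = 2. Since c=3 > 2 and the regularity condition holds (9(n/3)^3 = (9/3^3)n^3 with 9/3^3 < 1), Case 3 applies: T(n) = Θ(f(n)) = O(n^3).

Answer: O(n^3) - Case 3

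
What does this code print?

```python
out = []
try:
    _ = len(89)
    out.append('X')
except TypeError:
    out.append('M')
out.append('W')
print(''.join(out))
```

Execution trace: 'M' (except TypeError) → 'W' (after the try/except). Output: MW

Answer: MW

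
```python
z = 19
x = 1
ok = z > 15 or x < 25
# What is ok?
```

Trace:
`z = 19` → z = 19
`x = 1` → x = 1
`ok = z > 15 or x < 25` → ok = True
So ok = True

Answer: True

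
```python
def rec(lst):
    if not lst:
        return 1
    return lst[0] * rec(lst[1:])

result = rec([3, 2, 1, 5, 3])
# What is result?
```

Product over [3, 2, 1, 5, 3] = 3 * 2 * 1 * 5 * 3 = 90

Answer: 90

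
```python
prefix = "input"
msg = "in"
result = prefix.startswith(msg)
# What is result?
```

Trace:
`prefix = "input"` → prefix = 'input'
`msg = "in"` → msg = 'in'
`result = prefix.startswith(msg)` → result = True
So result = True

Answer: True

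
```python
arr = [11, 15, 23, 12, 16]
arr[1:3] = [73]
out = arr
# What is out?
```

Trace:
`arr = [11, 15, 23, 12, 16]` → arr = [11, 15, 23, 12, 16]
`arr[1:3] = [73]` → arr = [11, 73, 12, 16]
`out = arr` → out = [11, 73, 12, 16]
So out = [11, 73, 12, 16]

Answer: [11, 73, 12, 16]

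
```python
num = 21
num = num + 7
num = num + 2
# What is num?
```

Trace:
`num = 21` → num = 21
`num = num + 7` → num = 28
`num = num + 2` → num = 30
So num = 30

Answer: 30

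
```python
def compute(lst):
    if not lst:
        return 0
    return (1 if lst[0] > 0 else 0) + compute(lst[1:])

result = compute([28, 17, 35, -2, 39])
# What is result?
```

Count of positive elements in [28, 17, 35, -2, 39] = 4

Answer: 4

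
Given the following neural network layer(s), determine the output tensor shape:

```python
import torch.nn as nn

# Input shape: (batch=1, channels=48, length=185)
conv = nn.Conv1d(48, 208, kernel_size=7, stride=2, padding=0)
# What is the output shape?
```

Input: (1, 48, 185) -> Output: (1, 208, 90)

Answer: (1, 208, 90)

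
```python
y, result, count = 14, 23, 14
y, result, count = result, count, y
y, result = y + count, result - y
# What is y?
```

Trace:
`y, result, count = 14, 23, 14` → y = 14; result = 23; count = 14
`y, result, count = result, count, y` → y = 23; result = 14; count = 14
`y, result = y + count, result - y` → y = 37; result = -9
So y = 37

Answer: 37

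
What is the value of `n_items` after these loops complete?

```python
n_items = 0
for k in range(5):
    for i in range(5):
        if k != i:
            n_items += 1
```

5² - 5 (exclude diagonal)
`n_items` takes the values: 0 → 1 → 2 → 3 → 4 → 5 → 6 → 7 → 8 → 9 → 10 → 11 → 12 → 13 → 14 → 15 → 16 → 17 → 18 → 19 → 20

Answer: 20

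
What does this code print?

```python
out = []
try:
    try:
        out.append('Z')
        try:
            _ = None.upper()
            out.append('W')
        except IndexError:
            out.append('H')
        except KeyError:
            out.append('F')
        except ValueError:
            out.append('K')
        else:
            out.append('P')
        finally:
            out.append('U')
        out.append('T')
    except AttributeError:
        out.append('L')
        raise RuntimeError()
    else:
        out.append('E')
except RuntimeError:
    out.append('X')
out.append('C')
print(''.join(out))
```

Execution trace: 'Z' (try body) → 'U' (inner finally) → 'L' (except AttributeError) → 'X' (outer except RuntimeError) → 'C' (after the try/except). Output: ZULXC

Answer: ZULXC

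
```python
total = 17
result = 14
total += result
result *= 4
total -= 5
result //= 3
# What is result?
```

Trace:
`total = 17` → total = 17
`result = 14` → result = 14
`total += result` → total = 31
`result *= 4` → result = 56
`total -= 5` → total = 26
`result //= 3` → result = 18
So result = 18

Answer: 18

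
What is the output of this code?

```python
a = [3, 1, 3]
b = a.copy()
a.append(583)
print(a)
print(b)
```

Key concept: list.copy() creates independent copy.
Step by step:
`a = [3, 1, 3]` → a = [3, 1, 3]
`b = a.copy()` → b = [3, 1, 3]
`a.append(583)` → a = [3, 1, 3, 583]
`print(a)` → prints [3, 1, 3, 583]
`print(b)` → prints [3, 1, 3]

Answer:
[3, 1, 3, 583]
[3, 1, 3]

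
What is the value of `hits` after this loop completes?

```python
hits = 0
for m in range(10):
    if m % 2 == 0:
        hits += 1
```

Count numbers divisible by 2 in range(10)
`hits` takes the values: 0 → 1 → 2 → 3 → 4 → 5

Answer: 5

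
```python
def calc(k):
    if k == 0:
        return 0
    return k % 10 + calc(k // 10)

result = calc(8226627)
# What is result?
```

Sum of digits of 8226627: 7 + 2 + 6 + 6 + 2 + 2 + 8 = 33

Answer: 33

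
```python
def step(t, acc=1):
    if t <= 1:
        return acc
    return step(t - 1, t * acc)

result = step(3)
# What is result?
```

Accumulator trace (n, acc): (3, 1) -> (2, 3) -> (1, 6) -> return 6

Answer: 6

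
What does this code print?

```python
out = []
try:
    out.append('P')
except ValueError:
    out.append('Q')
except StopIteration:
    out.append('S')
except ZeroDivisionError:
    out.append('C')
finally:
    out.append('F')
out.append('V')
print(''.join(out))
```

Execution trace: 'P' (try body, no exception) → 'F' (finally) → 'V' (after the try/except). Output: PFV

Answer: PFV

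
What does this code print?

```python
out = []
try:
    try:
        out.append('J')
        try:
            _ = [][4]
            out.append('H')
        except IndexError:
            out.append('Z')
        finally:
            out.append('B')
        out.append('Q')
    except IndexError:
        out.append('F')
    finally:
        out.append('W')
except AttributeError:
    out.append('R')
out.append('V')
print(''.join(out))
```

Execution trace: 'J' (try body) → 'Z' (inner except IndexError) → 'B' (inner finally) → 'Q' (try body, no exception) → 'W' (finally) → 'V' (after the try/except). Output: JZBQWV

Answer: JZBQWV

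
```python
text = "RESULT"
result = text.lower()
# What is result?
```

Trace:
`text = "RESULT"` → text = 'RESULT'
`result = text.lower()` → result = 'result'
So result = 'result'

Answer: 'result'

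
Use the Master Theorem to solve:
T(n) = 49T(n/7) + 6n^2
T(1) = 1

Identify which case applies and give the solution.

a=49, b=7, f(n)=6n^2. log_7(49) = 2. Since c=2 = 2, Case 2 applies: T(n) = Θ(n^log_b(a) · log n) = O(n^2 log n).

Answer: O(n^2 log n) - Case 2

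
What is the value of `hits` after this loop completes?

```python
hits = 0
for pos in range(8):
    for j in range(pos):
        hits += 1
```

Triangle number: 0+1+2+...+7
`hits` takes the values: 0 → 1 → 2 → 3 → 4 → 5 → 6 → 7 → 8 → 9 → 10 → 11 → 12 → 13 → 14 → 15 → 16 → 17 → 18 → 19 → 20 → 21 → 22 → 23 → 24 → 25 → 26 → 27 → 28

Answer: 28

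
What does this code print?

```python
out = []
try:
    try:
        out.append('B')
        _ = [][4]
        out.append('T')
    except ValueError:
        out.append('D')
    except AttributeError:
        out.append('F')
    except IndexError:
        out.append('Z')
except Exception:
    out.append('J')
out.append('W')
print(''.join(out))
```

Execution trace: 'B' (inner try body) → 'Z' (inner except IndexError) → 'W' (after the try/except). Output: BZW

Answer: BZW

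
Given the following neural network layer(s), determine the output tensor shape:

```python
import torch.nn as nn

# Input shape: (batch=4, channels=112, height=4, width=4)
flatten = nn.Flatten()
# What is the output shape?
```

Input: (4, 112, 4, 4) -> Output: (4, 1792)

Answer: (4, 1792)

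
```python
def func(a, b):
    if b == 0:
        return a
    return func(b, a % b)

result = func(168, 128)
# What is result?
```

func(168, 128) -> func(128, 40) -> func(40, 8) -> func(8, 0) -> 8

Answer: 8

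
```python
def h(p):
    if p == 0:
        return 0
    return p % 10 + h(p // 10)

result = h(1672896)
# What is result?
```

Sum of digits of 1672896: 6 + 9 + 8 + 2 + 7 + 6 + 1 = 39

Answer: 39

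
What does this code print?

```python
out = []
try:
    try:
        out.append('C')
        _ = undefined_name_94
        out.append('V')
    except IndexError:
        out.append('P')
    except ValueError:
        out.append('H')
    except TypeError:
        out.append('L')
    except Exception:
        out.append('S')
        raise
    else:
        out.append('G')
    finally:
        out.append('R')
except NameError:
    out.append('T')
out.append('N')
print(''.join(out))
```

Execution trace: 'C' (try body) → 'S' (except Exception) → 'R' (finally) → 'T' (outer except NameError) → 'N' (after the try/except). Output: CSRTN

Answer: CSRTN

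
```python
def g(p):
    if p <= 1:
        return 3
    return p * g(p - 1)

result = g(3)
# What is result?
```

g(3) = 3 * 2 * 3 = 18

Answer: 18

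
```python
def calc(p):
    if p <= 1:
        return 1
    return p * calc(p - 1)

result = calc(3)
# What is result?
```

calc(3) = 3 * 2 * 1 = 6

Answer: 6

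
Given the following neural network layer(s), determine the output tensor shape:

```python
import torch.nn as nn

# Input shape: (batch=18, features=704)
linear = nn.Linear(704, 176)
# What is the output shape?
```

Input: (18, 704) -> Output: (18, 176)

Answer: (18, 176)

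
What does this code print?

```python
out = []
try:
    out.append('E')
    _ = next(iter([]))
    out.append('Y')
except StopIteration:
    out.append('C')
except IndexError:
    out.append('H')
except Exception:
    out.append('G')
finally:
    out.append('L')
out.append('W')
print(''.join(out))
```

Execution trace: 'E' (try body) → 'C' (except StopIteration) → 'L' (finally) → 'W' (after the try/except). Output: ECLW

Answer: ECLW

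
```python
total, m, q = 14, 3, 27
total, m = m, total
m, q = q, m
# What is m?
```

Trace:
`total, m, q = 14, 3, 27` → total = 14; m = 3; q = 27
`total, m = m, total` → total = 3; m = 14
`m, q = q, m` → m = 27; q = 14
So m = 27

Answer: 27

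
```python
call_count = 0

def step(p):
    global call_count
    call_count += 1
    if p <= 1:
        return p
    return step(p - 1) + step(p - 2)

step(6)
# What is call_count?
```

Calls(p) = 1 + Calls(p-1) + Calls(p-2); Calls(0)=Calls(1)=1. For p=6 this gives 25.

Answer: 25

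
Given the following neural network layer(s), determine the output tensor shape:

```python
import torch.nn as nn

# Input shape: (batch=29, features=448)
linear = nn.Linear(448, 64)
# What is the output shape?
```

Input: (29, 448) -> Output: (29, 64)

Answer: (29, 64)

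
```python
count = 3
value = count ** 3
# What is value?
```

Trace:
`count = 3` → count = 3
`value = count ** 3` → value = 27
So value = 27

Answer: 27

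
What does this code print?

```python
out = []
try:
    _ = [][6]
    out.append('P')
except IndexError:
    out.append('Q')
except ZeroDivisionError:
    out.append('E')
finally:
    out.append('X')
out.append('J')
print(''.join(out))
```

Execution trace: 'Q' (except IndexError) → 'X' (finally) → 'J' (after the try/except). Output: QXJ

Answer: QXJ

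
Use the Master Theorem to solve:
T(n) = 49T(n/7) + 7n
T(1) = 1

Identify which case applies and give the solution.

a=49, b=7, f(n)=7n. log_7(49) = 2. Since c=1 < 2, Case 1 applies: T(n) = Θ(n^log_b(a)) = O(n^2).

Answer: O(n^2) - Case 1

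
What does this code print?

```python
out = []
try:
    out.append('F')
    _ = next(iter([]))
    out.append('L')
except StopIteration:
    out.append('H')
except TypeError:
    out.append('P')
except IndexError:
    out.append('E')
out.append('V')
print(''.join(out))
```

Execution trace: 'F' (try body) → 'H' (except StopIteration) → 'V' (after the try/except). Output: FHV

Answer: FHV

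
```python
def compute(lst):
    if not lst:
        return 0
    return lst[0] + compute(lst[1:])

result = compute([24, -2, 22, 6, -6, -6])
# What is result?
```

24 + (-2) + 22 + 6 + (-6) + (-6) + 0 = 38

Answer: 38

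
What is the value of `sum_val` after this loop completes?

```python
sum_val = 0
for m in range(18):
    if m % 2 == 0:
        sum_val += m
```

Sum of even numbers 0 to 17
`sum_val` takes the values: 0 → 2 → 6 → 12 → 20 → 30 → 42 → 56 → 72

Answer: 72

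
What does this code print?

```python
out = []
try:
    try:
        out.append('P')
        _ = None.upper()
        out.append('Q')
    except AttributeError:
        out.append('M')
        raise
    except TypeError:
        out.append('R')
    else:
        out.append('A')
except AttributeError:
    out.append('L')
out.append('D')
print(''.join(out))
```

Execution trace: 'P' (try body) → 'M' (except AttributeError) → 'L' (outer except AttributeError) → 'D' (after the try/except). Output: PMLD

Answer: PMLD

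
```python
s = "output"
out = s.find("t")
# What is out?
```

Trace:
`s = "output"` → s = 'output'
`out = s.find("t")` → out = 2
So out = 2

Answer: 2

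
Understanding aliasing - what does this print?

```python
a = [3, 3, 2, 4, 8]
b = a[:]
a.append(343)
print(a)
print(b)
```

Key concept: slice [:] creates copy.
Step by step:
`a = [3, 3, 2, 4, 8]` → a = [3, 3, 2, 4, 8]
`b = a[:]` → b = [3, 3, 2, 4, 8]
`a.append(343)` → a = [3, 3, 2, 4, 8, 343]
`print(a)` → prints [3, 3, 2, 4, 8, 343]
`print(b)` → prints [3, 3, 2, 4, 8]

Answer:
[3, 3, 2, 4, 8, 343]
[3, 3, 2, 4, 8]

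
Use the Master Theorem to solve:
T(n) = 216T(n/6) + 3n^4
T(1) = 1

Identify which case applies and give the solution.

a=216, b=6, f(n)=3n^4. log_6(216) = 3. Since c=4 > 3 and the regularity condition holds (216(n/6)^4 = (216/6^4)n^4 with 216/6^4 < 1), Case 3 applies: T(n) = Θ(f(n)) = O(n^4).

Answer: O(n^4) - Case 3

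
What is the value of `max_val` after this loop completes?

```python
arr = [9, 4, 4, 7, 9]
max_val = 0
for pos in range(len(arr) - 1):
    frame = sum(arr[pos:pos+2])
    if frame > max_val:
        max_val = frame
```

Max sum of 2-element window in [9, 4, 4, 7, 9]
`max_val` takes the values: 0 → 13 → 16

Answer: 16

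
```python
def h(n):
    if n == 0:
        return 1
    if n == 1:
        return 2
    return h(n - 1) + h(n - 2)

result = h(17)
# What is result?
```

Build up from base cases: h(0)=1, h(1)=2, h(2)=3, h(3)=5, h(4)=8, h(5)=13, h(6)=21, ..., h(17)=4181

Answer: 4181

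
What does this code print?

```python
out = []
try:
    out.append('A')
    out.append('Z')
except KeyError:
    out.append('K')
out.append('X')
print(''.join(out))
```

Execution trace: 'A' (try body) → 'Z' (try body, no exception) → 'X' (after the try/except). Output: AZX

Answer: AZX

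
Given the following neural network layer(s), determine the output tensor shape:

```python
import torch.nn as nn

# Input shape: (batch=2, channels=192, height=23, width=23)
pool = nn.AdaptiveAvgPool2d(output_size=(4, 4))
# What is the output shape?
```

Input: (2, 192, 23, 23) -> Output: (2, 192, 4, 4)

Answer: (2, 192, 4, 4)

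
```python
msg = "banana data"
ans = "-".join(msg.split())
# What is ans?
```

Trace:
`msg = "banana data"` → msg = 'banana data'
`ans = "-".join(msg.split())` → ans = 'banana-data'
So ans = 'banana-data'

Answer: 'banana-data'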